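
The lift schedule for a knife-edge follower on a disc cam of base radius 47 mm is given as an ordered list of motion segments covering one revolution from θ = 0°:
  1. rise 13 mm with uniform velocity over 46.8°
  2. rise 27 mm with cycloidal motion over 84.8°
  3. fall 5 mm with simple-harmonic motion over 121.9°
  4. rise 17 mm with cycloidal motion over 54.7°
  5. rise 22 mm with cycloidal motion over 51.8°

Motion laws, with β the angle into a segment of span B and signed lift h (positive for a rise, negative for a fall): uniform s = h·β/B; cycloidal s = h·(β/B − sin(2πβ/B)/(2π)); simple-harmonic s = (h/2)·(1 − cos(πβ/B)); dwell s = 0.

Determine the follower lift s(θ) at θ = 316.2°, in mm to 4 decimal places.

seg 1 [0°–46.8°] uniform, h=13: full span → s += 13 → s = 13.0000
seg 2 [46.8°–131.6°] cycloidal, h=27: full span → s += 27 → s = 40.0000
seg 3 [131.6°–253.5°] simple-harmonic, h=-5: full span → s += -5 → s = 35.0000
seg 4 [253.5°–308.2°] cycloidal, h=17: full span → s += 17 → s = 52.0000
seg 5 [308.2°–360°] cycloidal, h=22: θ=316.2° here. β=8, B=51.8. 22·(0.1544 − sin(2π·0.1544)/(2π)) = 0.5087 → s = 52.5087

52.5087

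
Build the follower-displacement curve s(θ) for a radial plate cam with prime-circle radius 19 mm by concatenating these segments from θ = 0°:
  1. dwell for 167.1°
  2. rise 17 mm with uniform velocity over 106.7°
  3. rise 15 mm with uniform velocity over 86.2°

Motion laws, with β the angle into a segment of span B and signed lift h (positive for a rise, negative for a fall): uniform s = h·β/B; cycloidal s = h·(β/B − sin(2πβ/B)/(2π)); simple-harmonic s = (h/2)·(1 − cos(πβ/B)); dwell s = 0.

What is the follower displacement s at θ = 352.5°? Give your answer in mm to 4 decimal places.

seg 1 [0°–167.1°] dwell: s stays 0.0000
seg 2 [167.1°–273.8°] uniform, h=17: full span → s += 17 → s = 17.0000
seg 3 [273.8°–360°] uniform, h=15: θ=352.5° here. β=78.7, B=86.2. 15·78.7/86.2 = 13.6949 → s = 30.6949

30.6949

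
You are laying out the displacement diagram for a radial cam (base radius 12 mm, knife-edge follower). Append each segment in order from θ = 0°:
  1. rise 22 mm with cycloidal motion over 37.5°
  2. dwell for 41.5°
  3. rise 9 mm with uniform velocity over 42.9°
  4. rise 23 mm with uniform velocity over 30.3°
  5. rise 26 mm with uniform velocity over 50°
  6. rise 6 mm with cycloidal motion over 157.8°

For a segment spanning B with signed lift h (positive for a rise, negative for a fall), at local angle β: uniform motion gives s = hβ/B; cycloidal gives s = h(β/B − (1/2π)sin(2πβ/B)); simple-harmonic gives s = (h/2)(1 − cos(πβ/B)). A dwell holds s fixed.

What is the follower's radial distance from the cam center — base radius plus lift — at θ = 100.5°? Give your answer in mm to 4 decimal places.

seg 1 [0°–37.5°] cycloidal, h=22: full span → s += 22 → s = 22.0000
seg 2 [37.5°–79°] dwell: s stays 22.0000
seg 3 [79°–121.9°] uniform, h=9: θ=100.5° here. β=21.5, B=42.9. 9·21.5/42.9 = 4.5105 → s = 26.5105
radial distance = base radius + s = 12 + 26.5105 = 38.5105

38.5105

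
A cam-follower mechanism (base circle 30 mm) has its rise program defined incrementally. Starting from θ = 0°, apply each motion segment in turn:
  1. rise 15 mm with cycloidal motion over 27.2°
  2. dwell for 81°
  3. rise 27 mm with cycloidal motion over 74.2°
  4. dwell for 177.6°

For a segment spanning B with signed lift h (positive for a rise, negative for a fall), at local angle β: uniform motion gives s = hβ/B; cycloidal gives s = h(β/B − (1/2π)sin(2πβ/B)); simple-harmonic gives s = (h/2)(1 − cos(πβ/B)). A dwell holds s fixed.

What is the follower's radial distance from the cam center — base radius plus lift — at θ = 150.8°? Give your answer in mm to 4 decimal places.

seg 1 [0°–27.2°] cycloidal, h=15: full span → s += 15 → s = 15.0000
seg 2 [27.2°–108.2°] dwell: s stays 15.0000
seg 3 [108.2°–182.4°] cycloidal, h=27: θ=150.8° here. β=42.6, B=74.2. 27·(0.5741 − sin(2π·0.5741)/(2π)) = 17.4311 → s = 32.4311
radial distance = base radius + s = 30 + 32.4311 = 62.4311

62.4311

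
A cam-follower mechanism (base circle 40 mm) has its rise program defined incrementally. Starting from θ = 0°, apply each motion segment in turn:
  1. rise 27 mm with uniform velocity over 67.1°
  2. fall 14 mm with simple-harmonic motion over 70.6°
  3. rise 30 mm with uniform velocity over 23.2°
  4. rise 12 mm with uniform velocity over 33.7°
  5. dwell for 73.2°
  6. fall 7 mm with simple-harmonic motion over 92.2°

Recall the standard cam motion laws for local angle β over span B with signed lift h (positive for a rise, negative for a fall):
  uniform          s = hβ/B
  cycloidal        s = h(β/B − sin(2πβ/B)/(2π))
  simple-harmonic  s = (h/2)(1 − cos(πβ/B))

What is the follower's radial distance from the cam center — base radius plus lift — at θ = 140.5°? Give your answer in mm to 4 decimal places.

seg 1 [0°–67.1°] uniform, h=27: full span → s += 27 → s = 27.0000
seg 2 [67.1°–137.7°] simple-harmonic, h=-14: full span → s += -14 → s = 13.0000
seg 3 [137.7°–160.9°] uniform, h=30: θ=140.5° here. β=2.8, B=23.2. 30·2.8/23.2 = 3.6207 → s = 16.6207
radial distance = base radius + s = 40 + 16.6207 = 56.6207

56.6207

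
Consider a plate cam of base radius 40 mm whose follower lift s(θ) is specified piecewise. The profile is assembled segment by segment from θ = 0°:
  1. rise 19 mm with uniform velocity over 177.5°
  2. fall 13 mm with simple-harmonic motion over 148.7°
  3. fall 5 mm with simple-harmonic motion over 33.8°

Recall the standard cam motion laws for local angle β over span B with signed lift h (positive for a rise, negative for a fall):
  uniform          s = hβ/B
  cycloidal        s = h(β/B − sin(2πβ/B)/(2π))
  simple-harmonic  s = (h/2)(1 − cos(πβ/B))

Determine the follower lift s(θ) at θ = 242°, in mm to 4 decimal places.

seg 1 [0°–177.5°] uniform, h=19: full span → s += 19 → s = 19.0000
seg 2 [177.5°–326.2°] simple-harmonic, h=-13: θ=242° here. β=64.5, B=148.7. -13/2·(1 − cos(π·0.4338)) = -5.1571 → s = 13.8429

13.8429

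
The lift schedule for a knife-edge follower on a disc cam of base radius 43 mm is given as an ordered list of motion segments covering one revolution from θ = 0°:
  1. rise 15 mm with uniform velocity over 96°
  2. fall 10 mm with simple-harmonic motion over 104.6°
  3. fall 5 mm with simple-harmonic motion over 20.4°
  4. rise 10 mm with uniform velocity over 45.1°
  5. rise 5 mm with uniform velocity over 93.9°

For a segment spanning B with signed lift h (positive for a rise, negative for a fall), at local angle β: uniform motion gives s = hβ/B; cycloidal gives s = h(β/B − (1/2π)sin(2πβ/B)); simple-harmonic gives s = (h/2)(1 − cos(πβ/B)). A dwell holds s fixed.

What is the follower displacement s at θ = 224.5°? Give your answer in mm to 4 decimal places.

seg 1 [0°–96°] uniform, h=15: full span → s += 15 → s = 15.0000
seg 2 [96°–200.6°] simple-harmonic, h=-10: full span → s += -10 → s = 5.0000
seg 3 [200.6°–221°] simple-harmonic, h=-5: full span → s += -5 → s = 0.0000
seg 4 [221°–266.1°] uniform, h=10: θ=224.5° here. β=3.5, B=45.1. 10·3.5/45.1 = 0.7761 → s = 0.7761

0.7761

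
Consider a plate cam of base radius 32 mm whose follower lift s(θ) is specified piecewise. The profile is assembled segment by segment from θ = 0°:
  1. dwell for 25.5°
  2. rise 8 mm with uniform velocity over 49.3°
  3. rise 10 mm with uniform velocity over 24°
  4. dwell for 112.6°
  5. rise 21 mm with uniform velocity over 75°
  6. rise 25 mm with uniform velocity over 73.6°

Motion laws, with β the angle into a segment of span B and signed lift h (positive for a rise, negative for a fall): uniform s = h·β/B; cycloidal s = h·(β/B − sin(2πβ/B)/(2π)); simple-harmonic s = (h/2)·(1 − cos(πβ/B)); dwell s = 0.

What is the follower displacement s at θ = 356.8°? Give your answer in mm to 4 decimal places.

seg 1 [0°–25.5°] dwell: s stays 0.0000
seg 2 [25.5°–74.8°] uniform, h=8: full span → s += 8 → s = 8.0000
seg 3 [74.8°–98.8°] uniform, h=10: full span → s += 10 → s = 18.0000
seg 4 [98.8°–211.4°] dwell: s stays 18.0000
seg 5 [211.4°–286.4°] uniform, h=21: full span → s += 21 → s = 39.0000
seg 6 [286.4°–360°] uniform, h=25: θ=356.8° here. β=70.4, B=73.6. 25·70.4/73.6 = 23.9130 → s = 62.9130

62.9130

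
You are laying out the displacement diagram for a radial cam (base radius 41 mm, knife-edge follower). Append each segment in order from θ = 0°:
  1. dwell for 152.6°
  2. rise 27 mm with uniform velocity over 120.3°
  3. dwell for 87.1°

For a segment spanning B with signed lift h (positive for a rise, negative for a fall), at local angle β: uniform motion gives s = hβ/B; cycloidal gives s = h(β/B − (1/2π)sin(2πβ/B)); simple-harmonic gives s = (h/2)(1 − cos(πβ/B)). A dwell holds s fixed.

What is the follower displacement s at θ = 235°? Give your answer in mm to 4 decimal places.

seg 1 [0°–152.6°] dwell: s stays 0.0000
seg 2 [152.6°–272.9°] uniform, h=27: θ=235° here. β=82.4, B=120.3. 27·82.4/120.3 = 18.4938 → s = 18.4938

18.4938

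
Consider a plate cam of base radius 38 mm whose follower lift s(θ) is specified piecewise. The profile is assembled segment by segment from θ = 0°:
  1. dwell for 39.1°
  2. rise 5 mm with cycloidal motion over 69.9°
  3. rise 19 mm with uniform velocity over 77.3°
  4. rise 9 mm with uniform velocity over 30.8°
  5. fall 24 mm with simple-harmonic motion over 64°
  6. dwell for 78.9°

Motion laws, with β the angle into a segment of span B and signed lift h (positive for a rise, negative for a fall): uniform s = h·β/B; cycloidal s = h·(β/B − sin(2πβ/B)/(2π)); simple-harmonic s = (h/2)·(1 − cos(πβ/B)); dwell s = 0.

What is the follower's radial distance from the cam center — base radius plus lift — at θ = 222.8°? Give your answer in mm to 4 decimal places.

seg 1 [0°–39.1°] dwell: s stays 0.0000
seg 2 [39.1°–109°] cycloidal, h=5: full span → s += 5 → s = 5.0000
seg 3 [109°–186.3°] uniform, h=19: full span → s += 19 → s = 24.0000
seg 4 [186.3°–217.1°] uniform, h=9: full span → s += 9 → s = 33.0000
seg 5 [217.1°–281.1°] simple-harmonic, h=-24: θ=222.8° here. β=5.7, B=64. -24/2·(1 − cos(π·0.0891)) = -0.4667 → s = 32.5333
radial distance = base radius + s = 38 + 32.5333 = 70.5333

70.5333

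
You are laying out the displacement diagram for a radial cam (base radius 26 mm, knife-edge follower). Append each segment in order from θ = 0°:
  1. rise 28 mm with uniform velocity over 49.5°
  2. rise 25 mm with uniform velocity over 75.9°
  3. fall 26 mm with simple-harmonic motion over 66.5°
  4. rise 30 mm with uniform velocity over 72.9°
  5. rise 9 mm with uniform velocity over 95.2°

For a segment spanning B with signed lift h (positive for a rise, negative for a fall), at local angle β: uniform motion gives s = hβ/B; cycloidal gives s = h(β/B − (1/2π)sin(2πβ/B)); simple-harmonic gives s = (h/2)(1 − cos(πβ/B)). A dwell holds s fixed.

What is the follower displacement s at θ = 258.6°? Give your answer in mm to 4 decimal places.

seg 1 [0°–49.5°] uniform, h=28: full span → s += 28 → s = 28.0000
seg 2 [49.5°–125.4°] uniform, h=25: full span → s += 25 → s = 53.0000
seg 3 [125.4°–191.9°] simple-harmonic, h=-26: full span → s += -26 → s = 27.0000
seg 4 [191.9°–264.8°] uniform, h=30: θ=258.6° here. β=66.7, B=72.9. 30·66.7/72.9 = 27.4486 → s = 54.4486

54.4486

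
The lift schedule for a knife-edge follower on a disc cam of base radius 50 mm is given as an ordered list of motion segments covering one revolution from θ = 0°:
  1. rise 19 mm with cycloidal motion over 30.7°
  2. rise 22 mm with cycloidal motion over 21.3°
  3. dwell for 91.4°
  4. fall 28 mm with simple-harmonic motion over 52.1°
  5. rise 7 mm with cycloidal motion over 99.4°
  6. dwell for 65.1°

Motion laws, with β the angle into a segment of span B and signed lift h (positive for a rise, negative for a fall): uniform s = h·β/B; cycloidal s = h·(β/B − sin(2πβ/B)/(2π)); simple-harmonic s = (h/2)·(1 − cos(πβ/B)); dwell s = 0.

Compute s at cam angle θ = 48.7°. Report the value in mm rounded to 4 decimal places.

seg 1 [0°–30.7°] cycloidal, h=19: full span → s += 19 → s = 19.0000
seg 2 [30.7°–52°] cycloidal, h=22: θ=48.7° here. β=18, B=21.3. 22·(0.8451 − sin(2π·0.8451)/(2π)) = 21.4866 → s = 40.4866

40.4866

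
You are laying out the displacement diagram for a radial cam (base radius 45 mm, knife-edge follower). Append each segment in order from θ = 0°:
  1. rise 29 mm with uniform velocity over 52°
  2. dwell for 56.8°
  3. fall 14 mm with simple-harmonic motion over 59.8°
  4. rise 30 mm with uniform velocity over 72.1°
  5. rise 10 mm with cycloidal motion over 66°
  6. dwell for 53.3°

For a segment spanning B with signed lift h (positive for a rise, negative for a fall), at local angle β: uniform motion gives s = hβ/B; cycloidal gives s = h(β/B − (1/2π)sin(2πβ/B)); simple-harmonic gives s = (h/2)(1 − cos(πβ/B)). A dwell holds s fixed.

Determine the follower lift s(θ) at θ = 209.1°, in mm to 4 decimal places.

seg 1 [0°–52°] uniform, h=29: full span → s += 29 → s = 29.0000
seg 2 [52°–108.8°] dwell: s stays 29.0000
seg 3 [108.8°–168.6°] simple-harmonic, h=-14: full span → s += -14 → s = 15.0000
seg 4 [168.6°–240.7°] uniform, h=30: θ=209.1° here. β=40.5, B=72.1. 30·40.5/72.1 = 16.8516 → s = 31.8516

31.8516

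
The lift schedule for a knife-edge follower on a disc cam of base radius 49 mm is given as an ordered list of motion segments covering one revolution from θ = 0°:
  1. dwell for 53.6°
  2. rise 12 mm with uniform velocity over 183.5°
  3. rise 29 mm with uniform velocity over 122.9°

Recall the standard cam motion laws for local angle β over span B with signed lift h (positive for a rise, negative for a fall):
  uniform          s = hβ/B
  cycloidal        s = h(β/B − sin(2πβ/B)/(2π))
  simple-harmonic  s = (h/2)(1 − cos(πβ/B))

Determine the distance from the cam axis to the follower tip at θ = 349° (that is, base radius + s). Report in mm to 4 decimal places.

seg 1 [0°–53.6°] dwell: s stays 0.0000
seg 2 [53.6°–237.1°] uniform, h=12: full span → s += 12 → s = 12.0000
seg 3 [237.1°–360°] uniform, h=29: θ=349° here. β=111.9, B=122.9. 29·111.9/122.9 = 26.4044 → s = 38.4044
radial distance = base radius + s = 49 + 38.4044 = 87.4044

87.4044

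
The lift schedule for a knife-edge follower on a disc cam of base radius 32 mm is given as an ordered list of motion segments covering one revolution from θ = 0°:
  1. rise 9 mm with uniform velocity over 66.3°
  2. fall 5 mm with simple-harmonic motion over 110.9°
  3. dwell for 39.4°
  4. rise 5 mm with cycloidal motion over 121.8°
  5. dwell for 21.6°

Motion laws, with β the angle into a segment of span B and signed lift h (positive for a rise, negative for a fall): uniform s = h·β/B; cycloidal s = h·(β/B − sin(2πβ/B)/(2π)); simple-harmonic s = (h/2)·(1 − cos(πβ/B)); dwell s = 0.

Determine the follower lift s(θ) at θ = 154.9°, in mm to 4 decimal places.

seg 1 [0°–66.3°] uniform, h=9: full span → s += 9 → s = 9.0000
seg 2 [66.3°–177.2°] simple-harmonic, h=-5: θ=154.9° here. β=88.6, B=110.9. -5/2·(1 − cos(π·0.7989)) = -4.5175 → s = 4.4825

4.4825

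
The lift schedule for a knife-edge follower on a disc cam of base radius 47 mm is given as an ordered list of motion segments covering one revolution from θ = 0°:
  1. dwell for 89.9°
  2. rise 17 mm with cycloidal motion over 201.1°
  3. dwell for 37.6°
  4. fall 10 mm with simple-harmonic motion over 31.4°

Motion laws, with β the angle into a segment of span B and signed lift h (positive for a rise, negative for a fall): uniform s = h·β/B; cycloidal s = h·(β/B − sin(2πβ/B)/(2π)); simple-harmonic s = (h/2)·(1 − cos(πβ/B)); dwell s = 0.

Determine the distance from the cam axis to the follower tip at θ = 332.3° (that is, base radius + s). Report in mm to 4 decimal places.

seg 1 [0°–89.9°] dwell: s stays 0.0000
seg 2 [89.9°–291°] cycloidal, h=17: full span → s += 17 → s = 17.0000
seg 3 [291°–328.6°] dwell: s stays 17.0000
seg 4 [328.6°–360°] simple-harmonic, h=-10: θ=332.3° here. β=3.7, B=31.4. -10/2·(1 − cos(π·0.1178)) = -0.3387 → s = 16.6613
radial distance = base radius + s = 47 + 16.6613 = 63.6613

63.6613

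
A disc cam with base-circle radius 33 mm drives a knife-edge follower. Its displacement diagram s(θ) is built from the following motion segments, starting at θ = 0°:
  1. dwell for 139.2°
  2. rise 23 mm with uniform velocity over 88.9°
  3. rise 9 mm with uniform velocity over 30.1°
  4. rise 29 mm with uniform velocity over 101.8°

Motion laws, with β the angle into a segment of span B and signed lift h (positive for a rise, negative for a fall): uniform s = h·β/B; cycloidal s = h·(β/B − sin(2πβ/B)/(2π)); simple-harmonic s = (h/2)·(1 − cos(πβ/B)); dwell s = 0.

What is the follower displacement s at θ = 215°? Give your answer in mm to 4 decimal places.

seg 1 [0°–139.2°] dwell: s stays 0.0000
seg 2 [139.2°–228.1°] uniform, h=23: θ=215° here. β=75.8, B=88.9. 23·75.8/88.9 = 19.6108 → s = 19.6108

19.6108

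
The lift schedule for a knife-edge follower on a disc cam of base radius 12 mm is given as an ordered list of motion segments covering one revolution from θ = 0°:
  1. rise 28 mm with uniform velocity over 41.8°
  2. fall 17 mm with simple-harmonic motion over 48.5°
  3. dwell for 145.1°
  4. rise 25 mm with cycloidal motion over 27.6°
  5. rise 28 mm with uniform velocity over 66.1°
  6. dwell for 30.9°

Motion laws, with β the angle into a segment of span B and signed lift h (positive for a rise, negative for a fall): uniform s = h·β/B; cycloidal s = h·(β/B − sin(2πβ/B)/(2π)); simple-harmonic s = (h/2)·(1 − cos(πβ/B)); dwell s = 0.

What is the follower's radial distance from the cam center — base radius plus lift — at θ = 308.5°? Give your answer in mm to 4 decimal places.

seg 1 [0°–41.8°] uniform, h=28: full span → s += 28 → s = 28.0000
seg 2 [41.8°–90.3°] simple-harmonic, h=-17: full span → s += -17 → s = 11.0000
seg 3 [90.3°–235.4°] dwell: s stays 11.0000
seg 4 [235.4°–263°] cycloidal, h=25: full span → s += 25 → s = 36.0000
seg 5 [263°–329.1°] uniform, h=28: θ=308.5° here. β=45.5, B=66.1. 28·45.5/66.1 = 19.2738 → s = 55.2738
radial distance = base radius + s = 12 + 55.2738 = 67.2738

67.2738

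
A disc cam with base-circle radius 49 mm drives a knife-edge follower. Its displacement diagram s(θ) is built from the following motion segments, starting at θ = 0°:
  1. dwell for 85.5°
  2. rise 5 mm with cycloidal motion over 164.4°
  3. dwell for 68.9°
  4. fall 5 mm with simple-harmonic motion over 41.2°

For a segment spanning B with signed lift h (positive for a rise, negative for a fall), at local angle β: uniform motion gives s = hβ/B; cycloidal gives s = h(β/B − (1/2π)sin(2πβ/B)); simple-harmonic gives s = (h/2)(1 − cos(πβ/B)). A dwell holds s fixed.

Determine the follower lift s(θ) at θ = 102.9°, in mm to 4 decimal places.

seg 1 [0°–85.5°] dwell: s stays 0.0000
seg 2 [85.5°–249.9°] cycloidal, h=5: θ=102.9° here. β=17.4, B=164.4. 5·(0.1058 − sin(2π·0.1058)/(2π)) = 0.0382 → s = 0.0382

0.0382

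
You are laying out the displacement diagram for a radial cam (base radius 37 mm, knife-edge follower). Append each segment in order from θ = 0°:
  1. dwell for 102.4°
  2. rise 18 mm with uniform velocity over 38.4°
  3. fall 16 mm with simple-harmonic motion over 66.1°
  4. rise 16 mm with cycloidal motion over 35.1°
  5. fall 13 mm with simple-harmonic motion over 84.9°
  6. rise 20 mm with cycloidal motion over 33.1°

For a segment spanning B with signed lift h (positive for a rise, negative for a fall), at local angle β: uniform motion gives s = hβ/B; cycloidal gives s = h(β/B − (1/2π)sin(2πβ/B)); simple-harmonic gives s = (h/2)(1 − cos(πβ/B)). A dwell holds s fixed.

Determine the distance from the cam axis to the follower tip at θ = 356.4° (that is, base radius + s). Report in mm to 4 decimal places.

seg 1 [0°–102.4°] dwell: s stays 0.0000
seg 2 [102.4°–140.8°] uniform, h=18: full span → s += 18 → s = 18.0000
seg 3 [140.8°–206.9°] simple-harmonic, h=-16: full span → s += -16 → s = 2.0000
seg 4 [206.9°–242°] cycloidal, h=16: full span → s += 16 → s = 18.0000
seg 5 [242°–326.9°] simple-harmonic, h=-13: full span → s += -13 → s = 5.0000
seg 6 [326.9°–360°] cycloidal, h=20: θ=356.4° here. β=29.5, B=33.1. 20·(0.8912 − sin(2π·0.8912)/(2π)) = 19.8346 → s = 24.8346
radial distance = base radius + s = 37 + 24.8346 = 61.8346

61.8346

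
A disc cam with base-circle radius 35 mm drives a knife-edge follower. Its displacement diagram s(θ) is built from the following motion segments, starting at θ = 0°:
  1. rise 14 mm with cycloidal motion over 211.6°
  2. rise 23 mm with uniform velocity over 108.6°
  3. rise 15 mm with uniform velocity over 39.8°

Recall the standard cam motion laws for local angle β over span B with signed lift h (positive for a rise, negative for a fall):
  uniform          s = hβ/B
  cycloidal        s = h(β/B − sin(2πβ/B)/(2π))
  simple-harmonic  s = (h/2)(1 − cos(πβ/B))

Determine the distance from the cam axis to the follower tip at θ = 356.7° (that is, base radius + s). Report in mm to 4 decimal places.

seg 1 [0°–211.6°] cycloidal, h=14: full span → s += 14 → s = 14.0000
seg 2 [211.6°–320.2°] uniform, h=23: full span → s += 23 → s = 37.0000
seg 3 [320.2°–360°] uniform, h=15: θ=356.7° here. β=36.5, B=39.8. 15·36.5/39.8 = 13.7563 → s = 50.7563
radial distance = base radius + s = 35 + 50.7563 = 85.7563

85.7563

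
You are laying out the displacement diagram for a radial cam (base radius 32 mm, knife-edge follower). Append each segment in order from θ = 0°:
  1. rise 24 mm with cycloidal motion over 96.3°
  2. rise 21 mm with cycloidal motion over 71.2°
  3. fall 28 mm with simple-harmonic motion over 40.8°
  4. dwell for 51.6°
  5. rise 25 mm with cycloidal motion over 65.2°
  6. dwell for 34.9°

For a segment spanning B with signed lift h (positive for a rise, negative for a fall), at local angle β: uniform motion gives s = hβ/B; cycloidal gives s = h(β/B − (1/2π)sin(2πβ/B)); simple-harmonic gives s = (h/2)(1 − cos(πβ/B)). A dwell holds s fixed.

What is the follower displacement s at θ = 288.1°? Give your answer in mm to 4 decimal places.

seg 1 [0°–96.3°] cycloidal, h=24: full span → s += 24 → s = 24.0000
seg 2 [96.3°–167.5°] cycloidal, h=21: full span → s += 21 → s = 45.0000
seg 3 [167.5°–208.3°] simple-harmonic, h=-28: full span → s += -28 → s = 17.0000
seg 4 [208.3°–259.9°] dwell: s stays 17.0000
seg 5 [259.9°–325.1°] cycloidal, h=25: θ=288.1° here. β=28.2, B=65.2. 25·(0.4325 − sin(2π·0.4325)/(2π)) = 9.1759 → s = 26.1759

26.1759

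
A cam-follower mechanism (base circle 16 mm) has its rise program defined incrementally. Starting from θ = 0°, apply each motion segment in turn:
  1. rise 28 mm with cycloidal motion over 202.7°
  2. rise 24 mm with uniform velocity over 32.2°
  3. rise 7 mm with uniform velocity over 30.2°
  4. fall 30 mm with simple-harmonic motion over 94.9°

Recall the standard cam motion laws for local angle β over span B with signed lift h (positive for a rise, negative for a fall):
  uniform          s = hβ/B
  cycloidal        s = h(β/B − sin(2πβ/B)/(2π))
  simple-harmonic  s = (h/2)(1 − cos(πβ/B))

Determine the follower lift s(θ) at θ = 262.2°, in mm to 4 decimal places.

seg 1 [0°–202.7°] cycloidal, h=28: full span → s += 28 → s = 28.0000
seg 2 [202.7°–234.9°] uniform, h=24: full span → s += 24 → s = 52.0000
seg 3 [234.9°–265.1°] uniform, h=7: θ=262.2° here. β=27.3, B=30.2. 7·27.3/30.2 = 6.3278 → s = 58.3278

58.3278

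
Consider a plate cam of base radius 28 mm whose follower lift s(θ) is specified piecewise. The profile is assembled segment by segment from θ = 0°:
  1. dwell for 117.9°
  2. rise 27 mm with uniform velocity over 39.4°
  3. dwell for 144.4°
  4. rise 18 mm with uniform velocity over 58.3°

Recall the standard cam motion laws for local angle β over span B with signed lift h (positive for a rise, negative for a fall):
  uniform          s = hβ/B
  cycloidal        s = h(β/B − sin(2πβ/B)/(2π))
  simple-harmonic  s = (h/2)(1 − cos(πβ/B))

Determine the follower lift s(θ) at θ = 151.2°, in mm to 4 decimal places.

seg 1 [0°–117.9°] dwell: s stays 0.0000
seg 2 [117.9°–157.3°] uniform, h=27: θ=151.2° here. β=33.3, B=39.4. 27·33.3/39.4 = 22.8198 → s = 22.8198

22.8198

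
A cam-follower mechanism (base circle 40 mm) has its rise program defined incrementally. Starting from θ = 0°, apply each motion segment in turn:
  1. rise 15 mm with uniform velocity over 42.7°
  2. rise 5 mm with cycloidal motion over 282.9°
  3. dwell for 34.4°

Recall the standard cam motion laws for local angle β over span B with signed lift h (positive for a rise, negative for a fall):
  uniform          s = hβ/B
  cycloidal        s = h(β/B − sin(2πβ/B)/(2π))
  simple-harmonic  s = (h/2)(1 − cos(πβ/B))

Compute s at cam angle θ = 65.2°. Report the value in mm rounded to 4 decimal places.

seg 1 [0°–42.7°] uniform, h=15: full span → s += 15 → s = 15.0000
seg 2 [42.7°–325.6°] cycloidal, h=5: θ=65.2° here. β=22.5, B=282.9. 5·(0.0795 − sin(2π·0.0795)/(2π)) = 0.0163 → s = 15.0163

15.0163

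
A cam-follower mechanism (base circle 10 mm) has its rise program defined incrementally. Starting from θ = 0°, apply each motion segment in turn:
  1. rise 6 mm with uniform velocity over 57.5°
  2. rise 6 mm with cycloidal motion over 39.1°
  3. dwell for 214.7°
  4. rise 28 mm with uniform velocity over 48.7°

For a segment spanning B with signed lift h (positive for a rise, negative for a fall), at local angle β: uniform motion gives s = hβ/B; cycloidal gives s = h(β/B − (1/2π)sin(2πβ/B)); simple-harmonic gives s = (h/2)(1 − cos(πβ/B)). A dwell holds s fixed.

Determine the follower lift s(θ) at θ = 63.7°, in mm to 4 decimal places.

seg 1 [0°–57.5°] uniform, h=6: full span → s += 6 → s = 6.0000
seg 2 [57.5°–96.6°] cycloidal, h=6: θ=63.7° here. β=6.2, B=39.1. 6·(0.1586 − sin(2π·0.1586)/(2π)) = 0.1498 → s = 6.1498

6.1498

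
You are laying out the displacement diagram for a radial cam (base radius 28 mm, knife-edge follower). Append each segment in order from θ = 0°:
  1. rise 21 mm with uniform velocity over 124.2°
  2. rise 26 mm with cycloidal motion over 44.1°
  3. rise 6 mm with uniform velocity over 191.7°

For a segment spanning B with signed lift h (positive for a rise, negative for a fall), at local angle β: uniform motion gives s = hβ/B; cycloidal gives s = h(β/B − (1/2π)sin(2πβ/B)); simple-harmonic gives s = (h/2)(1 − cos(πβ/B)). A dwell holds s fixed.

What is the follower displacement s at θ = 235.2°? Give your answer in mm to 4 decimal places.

seg 1 [0°–124.2°] uniform, h=21: full span → s += 21 → s = 21.0000
seg 2 [124.2°–168.3°] cycloidal, h=26: full span → s += 26 → s = 47.0000
seg 3 [168.3°–360°] uniform, h=6: θ=235.2° here. β=66.9, B=191.7. 6·66.9/191.7 = 2.0939 → s = 49.0939

49.0939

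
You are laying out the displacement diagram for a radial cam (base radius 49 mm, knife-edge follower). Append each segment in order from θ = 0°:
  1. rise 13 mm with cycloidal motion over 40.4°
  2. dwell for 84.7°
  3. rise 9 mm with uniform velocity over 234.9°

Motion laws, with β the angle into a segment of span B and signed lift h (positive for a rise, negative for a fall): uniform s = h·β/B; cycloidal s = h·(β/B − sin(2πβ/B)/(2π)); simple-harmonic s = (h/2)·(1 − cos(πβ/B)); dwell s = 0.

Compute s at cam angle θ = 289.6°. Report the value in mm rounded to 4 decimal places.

seg 1 [0°–40.4°] cycloidal, h=13: full span → s += 13 → s = 13.0000
seg 2 [40.4°–125.1°] dwell: s stays 13.0000
seg 3 [125.1°–360°] uniform, h=9: θ=289.6° here. β=164.5, B=234.9. 9·164.5/234.9 = 6.3027 → s = 19.3027

19.3027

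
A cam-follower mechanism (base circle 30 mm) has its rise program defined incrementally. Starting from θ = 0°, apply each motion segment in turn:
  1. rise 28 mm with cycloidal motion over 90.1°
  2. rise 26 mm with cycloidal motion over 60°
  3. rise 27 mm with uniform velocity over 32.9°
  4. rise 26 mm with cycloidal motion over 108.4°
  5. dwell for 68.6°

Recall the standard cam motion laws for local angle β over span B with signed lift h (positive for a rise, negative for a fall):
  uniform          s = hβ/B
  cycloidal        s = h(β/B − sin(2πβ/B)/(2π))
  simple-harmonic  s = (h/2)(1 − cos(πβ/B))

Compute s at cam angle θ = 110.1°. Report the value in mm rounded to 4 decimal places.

seg 1 [0°–90.1°] cycloidal, h=28: full span → s += 28 → s = 28.0000
seg 2 [90.1°–150.1°] cycloidal, h=26: θ=110.1° here. β=20, B=60. 26·(0.3333 − sin(2π·0.3333)/(2π)) = 5.0830 → s = 33.0830

33.0830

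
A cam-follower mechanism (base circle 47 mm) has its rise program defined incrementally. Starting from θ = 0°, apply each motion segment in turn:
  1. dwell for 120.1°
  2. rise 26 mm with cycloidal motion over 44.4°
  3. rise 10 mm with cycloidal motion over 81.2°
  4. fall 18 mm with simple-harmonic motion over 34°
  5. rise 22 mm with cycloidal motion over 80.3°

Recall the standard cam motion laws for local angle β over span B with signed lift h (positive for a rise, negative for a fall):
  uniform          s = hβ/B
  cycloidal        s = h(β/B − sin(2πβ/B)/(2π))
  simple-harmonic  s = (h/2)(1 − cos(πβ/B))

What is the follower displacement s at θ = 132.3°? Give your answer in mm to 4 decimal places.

seg 1 [0°–120.1°] dwell: s stays 0.0000
seg 2 [120.1°–164.5°] cycloidal, h=26: θ=132.3° here. β=12.2, B=44.4. 26·(0.2748 − sin(2π·0.2748)/(2π)) = 3.0561 → s = 3.0561

3.0561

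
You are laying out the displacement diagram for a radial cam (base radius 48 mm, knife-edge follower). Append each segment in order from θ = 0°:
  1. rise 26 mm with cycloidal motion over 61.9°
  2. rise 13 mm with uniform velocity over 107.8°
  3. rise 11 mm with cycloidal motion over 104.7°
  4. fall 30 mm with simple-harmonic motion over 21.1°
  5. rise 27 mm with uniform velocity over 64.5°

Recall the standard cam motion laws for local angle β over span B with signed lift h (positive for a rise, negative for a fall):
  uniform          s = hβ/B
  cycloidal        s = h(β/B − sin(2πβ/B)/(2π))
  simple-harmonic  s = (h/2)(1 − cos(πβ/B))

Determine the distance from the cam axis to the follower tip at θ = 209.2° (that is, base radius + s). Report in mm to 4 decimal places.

seg 1 [0°–61.9°] cycloidal, h=26: full span → s += 26 → s = 26.0000
seg 2 [61.9°–169.7°] uniform, h=13: full span → s += 13 → s = 39.0000
seg 3 [169.7°–274.4°] cycloidal, h=11: θ=209.2° here. β=39.5, B=104.7. 11·(0.3773 − sin(2π·0.3773)/(2π)) = 2.9298 → s = 41.9298
radial distance = base radius + s = 48 + 41.9298 = 89.9298

89.9298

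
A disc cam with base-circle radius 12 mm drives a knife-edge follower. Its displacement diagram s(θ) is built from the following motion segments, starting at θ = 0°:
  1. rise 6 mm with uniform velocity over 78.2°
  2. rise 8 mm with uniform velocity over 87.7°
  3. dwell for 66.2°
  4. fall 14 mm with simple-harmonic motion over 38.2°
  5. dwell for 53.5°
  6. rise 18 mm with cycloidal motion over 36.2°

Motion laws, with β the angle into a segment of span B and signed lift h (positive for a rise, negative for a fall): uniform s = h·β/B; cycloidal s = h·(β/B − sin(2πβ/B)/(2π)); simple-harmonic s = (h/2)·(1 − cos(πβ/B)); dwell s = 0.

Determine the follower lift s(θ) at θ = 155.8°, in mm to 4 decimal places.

seg 1 [0°–78.2°] uniform, h=6: full span → s += 6 → s = 6.0000
seg 2 [78.2°–165.9°] uniform, h=8: θ=155.8° here. β=77.6, B=87.7. 8·77.6/87.7 = 7.0787 → s = 13.0787

13.0787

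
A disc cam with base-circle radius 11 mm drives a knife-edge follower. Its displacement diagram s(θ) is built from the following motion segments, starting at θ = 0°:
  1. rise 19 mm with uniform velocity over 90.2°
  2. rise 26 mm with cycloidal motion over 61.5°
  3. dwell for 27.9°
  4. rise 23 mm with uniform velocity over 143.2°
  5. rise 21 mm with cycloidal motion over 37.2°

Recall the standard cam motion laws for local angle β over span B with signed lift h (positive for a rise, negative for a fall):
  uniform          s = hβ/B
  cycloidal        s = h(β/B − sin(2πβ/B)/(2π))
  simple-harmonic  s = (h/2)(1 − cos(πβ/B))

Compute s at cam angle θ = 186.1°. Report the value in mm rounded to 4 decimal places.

seg 1 [0°–90.2°] uniform, h=19: full span → s += 19 → s = 19.0000
seg 2 [90.2°–151.7°] cycloidal, h=26: full span → s += 26 → s = 45.0000
seg 3 [151.7°–179.6°] dwell: s stays 45.0000
seg 4 [179.6°–322.8°] uniform, h=23: θ=186.1° here. β=6.5, B=143.2. 23·6.5/143.2 = 1.0440 → s = 46.0440

46.0440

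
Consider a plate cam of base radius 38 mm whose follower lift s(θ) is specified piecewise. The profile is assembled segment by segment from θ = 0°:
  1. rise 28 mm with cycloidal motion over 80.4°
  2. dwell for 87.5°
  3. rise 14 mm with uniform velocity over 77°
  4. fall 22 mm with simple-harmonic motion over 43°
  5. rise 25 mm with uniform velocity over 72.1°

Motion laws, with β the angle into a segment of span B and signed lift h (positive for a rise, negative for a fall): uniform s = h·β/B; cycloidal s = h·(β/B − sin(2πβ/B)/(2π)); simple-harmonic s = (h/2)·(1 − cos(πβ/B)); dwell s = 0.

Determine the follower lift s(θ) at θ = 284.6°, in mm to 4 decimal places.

seg 1 [0°–80.4°] cycloidal, h=28: full span → s += 28 → s = 28.0000
seg 2 [80.4°–167.9°] dwell: s stays 28.0000
seg 3 [167.9°–244.9°] uniform, h=14: full span → s += 14 → s = 42.0000
seg 4 [244.9°–287.9°] simple-harmonic, h=-22: θ=284.6° here. β=39.7, B=43. -22/2·(1 − cos(π·0.9233)) = -21.6818 → s = 20.3182

20.3182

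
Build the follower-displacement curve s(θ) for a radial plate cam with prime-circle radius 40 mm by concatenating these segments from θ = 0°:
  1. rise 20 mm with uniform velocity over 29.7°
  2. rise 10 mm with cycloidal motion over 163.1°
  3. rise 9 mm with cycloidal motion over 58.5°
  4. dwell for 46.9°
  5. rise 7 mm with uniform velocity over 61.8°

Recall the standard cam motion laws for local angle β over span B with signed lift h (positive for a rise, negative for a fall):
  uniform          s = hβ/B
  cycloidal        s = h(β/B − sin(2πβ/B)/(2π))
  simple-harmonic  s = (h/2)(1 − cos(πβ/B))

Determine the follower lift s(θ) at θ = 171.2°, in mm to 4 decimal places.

seg 1 [0°–29.7°] uniform, h=20: full span → s += 20 → s = 20.0000
seg 2 [29.7°–192.8°] cycloidal, h=10: θ=171.2° here. β=141.5, B=163.1. 10·(0.8676 − sin(2π·0.8676)/(2π)) = 9.8524 → s = 29.8524

29.8524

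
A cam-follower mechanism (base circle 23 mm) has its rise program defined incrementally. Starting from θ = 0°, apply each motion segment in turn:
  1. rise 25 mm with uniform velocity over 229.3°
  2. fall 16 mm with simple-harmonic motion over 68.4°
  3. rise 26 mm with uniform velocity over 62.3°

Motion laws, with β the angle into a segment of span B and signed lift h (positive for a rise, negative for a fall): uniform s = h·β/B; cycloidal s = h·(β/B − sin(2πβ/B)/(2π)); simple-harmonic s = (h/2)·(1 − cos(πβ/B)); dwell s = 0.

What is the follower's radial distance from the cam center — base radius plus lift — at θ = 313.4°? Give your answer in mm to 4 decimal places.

seg 1 [0°–229.3°] uniform, h=25: full span → s += 25 → s = 25.0000
seg 2 [229.3°–297.7°] simple-harmonic, h=-16: full span → s += -16 → s = 9.0000
seg 3 [297.7°–360°] uniform, h=26: θ=313.4° here. β=15.7, B=62.3. 26·15.7/62.3 = 6.5522 → s = 15.5522
radial distance = base radius + s = 23 + 15.5522 = 38.5522

38.5522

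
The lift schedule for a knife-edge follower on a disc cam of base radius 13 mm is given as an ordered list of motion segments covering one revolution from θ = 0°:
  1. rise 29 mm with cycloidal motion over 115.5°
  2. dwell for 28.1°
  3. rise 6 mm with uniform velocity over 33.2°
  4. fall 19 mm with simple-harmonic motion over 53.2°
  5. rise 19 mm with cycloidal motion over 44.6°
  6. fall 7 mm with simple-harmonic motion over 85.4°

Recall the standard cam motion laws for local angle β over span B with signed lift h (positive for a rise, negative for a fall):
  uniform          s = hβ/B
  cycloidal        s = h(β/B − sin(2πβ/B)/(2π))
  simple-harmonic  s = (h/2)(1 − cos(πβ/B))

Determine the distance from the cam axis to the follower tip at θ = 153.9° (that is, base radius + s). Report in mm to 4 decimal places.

seg 1 [0°–115.5°] cycloidal, h=29: full span → s += 29 → s = 29.0000
seg 2 [115.5°–143.6°] dwell: s stays 29.0000
seg 3 [143.6°–176.8°] uniform, h=6: θ=153.9° here. β=10.3, B=33.2. 6·10.3/33.2 = 1.8614 → s = 30.8614
radial distance = base radius + s = 13 + 30.8614 = 43.8614

43.8614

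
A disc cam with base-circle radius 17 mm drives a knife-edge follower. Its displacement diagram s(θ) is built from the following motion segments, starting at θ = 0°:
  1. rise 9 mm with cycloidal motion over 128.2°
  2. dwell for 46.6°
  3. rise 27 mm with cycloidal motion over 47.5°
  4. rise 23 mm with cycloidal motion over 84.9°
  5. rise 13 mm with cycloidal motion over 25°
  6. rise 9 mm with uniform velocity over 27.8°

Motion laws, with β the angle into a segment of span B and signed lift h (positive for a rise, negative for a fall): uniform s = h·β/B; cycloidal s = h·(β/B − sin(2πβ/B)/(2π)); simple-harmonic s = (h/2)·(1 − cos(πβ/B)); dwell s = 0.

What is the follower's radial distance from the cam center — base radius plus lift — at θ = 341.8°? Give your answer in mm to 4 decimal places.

seg 1 [0°–128.2°] cycloidal, h=9: full span → s += 9 → s = 9.0000
seg 2 [128.2°–174.8°] dwell: s stays 9.0000
seg 3 [174.8°–222.3°] cycloidal, h=27: full span → s += 27 → s = 36.0000
seg 4 [222.3°–307.2°] cycloidal, h=23: full span → s += 23 → s = 59.0000
seg 5 [307.2°–332.2°] cycloidal, h=13: full span → s += 13 → s = 72.0000
seg 6 [332.2°–360°] uniform, h=9: θ=341.8° here. β=9.6, B=27.8. 9·9.6/27.8 = 3.1079 → s = 75.1079
radial distance = base radius + s = 17 + 75.1079 = 92.1079

92.1079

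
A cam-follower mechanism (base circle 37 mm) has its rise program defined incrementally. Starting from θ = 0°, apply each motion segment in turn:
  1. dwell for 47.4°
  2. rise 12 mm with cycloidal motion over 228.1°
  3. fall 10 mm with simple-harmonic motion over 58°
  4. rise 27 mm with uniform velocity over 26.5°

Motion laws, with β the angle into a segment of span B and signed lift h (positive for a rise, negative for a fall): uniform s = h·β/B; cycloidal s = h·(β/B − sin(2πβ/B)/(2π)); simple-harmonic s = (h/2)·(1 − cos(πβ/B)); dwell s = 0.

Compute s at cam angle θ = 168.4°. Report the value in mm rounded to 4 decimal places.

seg 1 [0°–47.4°] dwell: s stays 0.0000
seg 2 [47.4°–275.5°] cycloidal, h=12: θ=168.4° here. β=121, B=228.1. 12·(0.5305 − sin(2π·0.5305)/(2π)) = 6.7290 → s = 6.7290

6.7290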